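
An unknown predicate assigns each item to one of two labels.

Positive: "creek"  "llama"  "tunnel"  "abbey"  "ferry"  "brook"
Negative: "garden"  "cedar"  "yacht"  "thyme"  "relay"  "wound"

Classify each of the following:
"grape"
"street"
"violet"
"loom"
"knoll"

Negative, Positive, Negative, Positive, Positive

The distinguishing property — has a double letter — holds for all the 'Positive' cases and none of the 'Negative' cases.
"grape": no doubled letter, fails this test → Negative.
"street": 'ee' doubled, passes → Positive.
"violet": no doubled letter, fails this test → Negative.
"loom": 'oo' doubled, passes → Positive.
"knoll": 'll' doubled, passes → Positive.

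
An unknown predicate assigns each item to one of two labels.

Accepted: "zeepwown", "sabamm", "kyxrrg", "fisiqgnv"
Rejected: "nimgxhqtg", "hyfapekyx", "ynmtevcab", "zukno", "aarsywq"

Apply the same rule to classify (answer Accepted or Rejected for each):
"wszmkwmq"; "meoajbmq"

Accepted, Accepted

Every 'Accepted' example satisfies: even length. None of the 'Rejected' examples do.
"wszmkwmq" → length 8 → Accepted. "meoajbmq" → length 8 → Accepted.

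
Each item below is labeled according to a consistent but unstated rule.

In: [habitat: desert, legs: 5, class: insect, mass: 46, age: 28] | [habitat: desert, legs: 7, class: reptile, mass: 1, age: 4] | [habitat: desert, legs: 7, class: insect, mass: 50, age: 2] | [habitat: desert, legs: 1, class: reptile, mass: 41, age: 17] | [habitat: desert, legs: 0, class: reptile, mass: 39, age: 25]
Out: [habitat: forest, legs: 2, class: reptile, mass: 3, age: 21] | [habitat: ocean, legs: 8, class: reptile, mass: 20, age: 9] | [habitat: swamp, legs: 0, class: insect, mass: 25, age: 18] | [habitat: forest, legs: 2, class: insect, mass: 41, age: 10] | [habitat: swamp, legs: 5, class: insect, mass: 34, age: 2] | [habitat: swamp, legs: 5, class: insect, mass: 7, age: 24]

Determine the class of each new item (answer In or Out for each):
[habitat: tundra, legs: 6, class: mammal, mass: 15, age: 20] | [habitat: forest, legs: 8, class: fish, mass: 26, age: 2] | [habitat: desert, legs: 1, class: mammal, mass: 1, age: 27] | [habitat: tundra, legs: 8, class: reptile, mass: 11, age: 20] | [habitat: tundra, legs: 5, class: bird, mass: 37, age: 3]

Out, Out, In, Out, Out

Every 'In' example satisfies: habitat is desert. None of the 'Out' examples do.
[habitat: tundra, legs: 6, class: mammal, mass: 15, age: 20] → habitat is tundra → Out.
[habitat: forest, legs: 8, class: fish, mass: 26, age: 2] → habitat is forest → Out.
[habitat: desert, legs: 1, class: mammal, mass: 1, age: 27] → habitat is desert → In.
[habitat: tundra, legs: 8, class: reptile, mass: 11, age: 20] → habitat is tundra → Out.
[habitat: tundra, legs: 5, class: bird, mass: 37, age: 3] → habitat is tundra → Out.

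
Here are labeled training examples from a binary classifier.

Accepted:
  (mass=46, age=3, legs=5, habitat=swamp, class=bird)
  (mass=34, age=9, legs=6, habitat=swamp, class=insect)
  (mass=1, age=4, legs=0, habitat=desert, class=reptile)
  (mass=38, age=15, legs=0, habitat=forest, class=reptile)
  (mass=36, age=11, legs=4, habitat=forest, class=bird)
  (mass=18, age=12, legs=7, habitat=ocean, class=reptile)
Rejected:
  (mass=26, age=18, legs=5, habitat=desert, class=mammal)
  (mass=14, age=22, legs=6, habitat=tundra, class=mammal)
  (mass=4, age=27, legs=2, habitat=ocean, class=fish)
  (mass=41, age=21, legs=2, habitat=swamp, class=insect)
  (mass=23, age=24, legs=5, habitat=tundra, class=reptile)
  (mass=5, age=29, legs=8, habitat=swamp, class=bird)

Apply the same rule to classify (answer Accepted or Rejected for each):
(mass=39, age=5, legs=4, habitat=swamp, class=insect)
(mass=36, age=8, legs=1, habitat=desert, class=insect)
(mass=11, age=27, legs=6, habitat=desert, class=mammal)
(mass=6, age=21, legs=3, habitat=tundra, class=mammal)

Accepted, Accepted, Rejected, Rejected

Every 'Accepted' example satisfies: age ≤ 15. None of the 'Rejected' examples do.
(mass=39, age=5, legs=4, habitat=swamp, class=insect): age = 5 — passes, so Accepted. (mass=36, age=8, legs=1, habitat=desert, class=insect): age = 8 — passes, so Accepted. (mass=11, age=27, legs=6, habitat=desert, class=mammal): age = 27 — does not satisfy this, so Rejected. (mass=6, age=21, legs=3, habitat=tundra, class=mammal): age = 21 — does not satisfy this, so Rejected.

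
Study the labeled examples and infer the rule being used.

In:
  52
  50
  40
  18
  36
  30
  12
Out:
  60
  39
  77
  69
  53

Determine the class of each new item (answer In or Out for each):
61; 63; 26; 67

Out, Out, In, Out

'In' ⟺ even AND at most 52.
61: 61 is odd, 61 > 52 — fails the rule, so Out.
63: 63 is odd, 63 > 52 — fails the rule, so Out.
26: 26 is even, 26 ≤ 52 — has this property, so In.
67: 67 is odd, 67 > 52 — fails the rule, so Out.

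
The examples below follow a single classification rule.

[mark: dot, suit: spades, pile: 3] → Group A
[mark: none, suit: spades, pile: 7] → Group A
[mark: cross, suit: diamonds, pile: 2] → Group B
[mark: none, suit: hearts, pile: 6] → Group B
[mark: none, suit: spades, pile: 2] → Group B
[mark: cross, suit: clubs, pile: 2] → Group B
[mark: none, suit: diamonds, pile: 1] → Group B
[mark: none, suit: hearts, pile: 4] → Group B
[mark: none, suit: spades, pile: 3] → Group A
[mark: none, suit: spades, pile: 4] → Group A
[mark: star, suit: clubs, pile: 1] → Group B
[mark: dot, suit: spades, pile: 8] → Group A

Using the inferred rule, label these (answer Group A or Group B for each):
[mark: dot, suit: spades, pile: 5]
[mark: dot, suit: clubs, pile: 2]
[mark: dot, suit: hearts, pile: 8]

Group A, Group B, Group B

Rule: suit is spades AND pile ≥ 3. This holds for each 'Group A' example and fails for each 'Group B' one.
[mark: dot, suit: spades, pile: 5]: Group A (suit is spades, pile = 5). [mark: dot, suit: clubs, pile: 2]: Group B (suit is clubs, pile = 2). [mark: dot, suit: hearts, pile: 8]: Group B (suit is hearts, pile = 8).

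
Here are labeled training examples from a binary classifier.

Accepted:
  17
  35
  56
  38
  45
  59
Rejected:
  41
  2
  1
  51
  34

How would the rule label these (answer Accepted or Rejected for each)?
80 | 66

Every 'Accepted' example satisfies: digit sum ≥ 8. None of the 'Rejected' examples do.
80 — digit sum 8+0 = 8, hence Accepted.
66 — digit sum 6+6 = 12, hence Accepted.

Accepted, Accepted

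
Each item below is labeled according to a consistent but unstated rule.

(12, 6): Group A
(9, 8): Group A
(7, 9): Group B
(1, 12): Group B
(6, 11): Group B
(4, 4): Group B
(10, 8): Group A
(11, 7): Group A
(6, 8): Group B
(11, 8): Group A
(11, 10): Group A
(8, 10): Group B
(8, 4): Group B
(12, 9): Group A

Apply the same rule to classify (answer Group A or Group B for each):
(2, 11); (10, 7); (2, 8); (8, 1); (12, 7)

Group B, Group A, Group B, Group B, Group A

One predicate separates the groups cleanly: first ≥ 9.
(2, 11): first 2 — doesn't qualify, so Group B. (10, 7): first 10 — qualifies, so Group A. (2, 8): first 2 — doesn't qualify, so Group B. (8, 1): first 8 — doesn't qualify, so Group B. (12, 7): first 12 — qualifies, so Group A.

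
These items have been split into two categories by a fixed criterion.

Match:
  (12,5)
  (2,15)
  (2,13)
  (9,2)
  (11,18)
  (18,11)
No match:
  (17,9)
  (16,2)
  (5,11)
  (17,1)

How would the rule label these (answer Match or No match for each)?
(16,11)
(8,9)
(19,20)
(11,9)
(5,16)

Match, Match, Match, No match, Match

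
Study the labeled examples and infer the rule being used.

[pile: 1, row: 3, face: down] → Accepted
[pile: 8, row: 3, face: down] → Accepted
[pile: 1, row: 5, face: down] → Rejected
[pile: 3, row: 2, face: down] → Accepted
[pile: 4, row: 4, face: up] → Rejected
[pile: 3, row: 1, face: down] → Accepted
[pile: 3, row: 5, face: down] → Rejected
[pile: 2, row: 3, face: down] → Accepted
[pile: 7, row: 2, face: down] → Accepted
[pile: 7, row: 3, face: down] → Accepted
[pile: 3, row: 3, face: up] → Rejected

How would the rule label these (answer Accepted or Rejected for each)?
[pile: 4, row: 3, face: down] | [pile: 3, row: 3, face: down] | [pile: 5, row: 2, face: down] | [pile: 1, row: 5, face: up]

All 'Accepted' examples share one property — face is down AND row ≤ 3 — and every 'Rejected' example lacks it.
Accepted: [pile: 4, row: 3, face: down], since face is down, row = 3. Accepted: [pile: 3, row: 3, face: down], since face is down, row = 3. Accepted: [pile: 5, row: 2, face: down], since face is down, row = 2. Rejected: [pile: 1, row: 5, face: up], since face is up, row = 5.

Accepted, Accepted, Accepted, Rejected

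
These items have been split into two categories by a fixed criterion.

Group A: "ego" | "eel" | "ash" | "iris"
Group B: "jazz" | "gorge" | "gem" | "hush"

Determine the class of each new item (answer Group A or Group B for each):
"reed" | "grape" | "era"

The distinguishing property — starts with a vowel — holds for all the 'Group A' cases and none of the 'Group B' cases.
"reed": starts with 'r', does not fit → Group B. "grape": starts with 'g', does not fit → Group B. "era": starts with 'e', passes → Group A.

Group B, Group B, Group A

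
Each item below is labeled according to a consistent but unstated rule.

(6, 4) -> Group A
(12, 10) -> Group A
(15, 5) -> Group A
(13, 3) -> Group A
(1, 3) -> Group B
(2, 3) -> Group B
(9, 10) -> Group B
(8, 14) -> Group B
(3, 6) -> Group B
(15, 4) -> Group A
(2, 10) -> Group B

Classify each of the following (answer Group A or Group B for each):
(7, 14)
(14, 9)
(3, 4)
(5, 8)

Group B, Group A, Group B, Group B

Every 'Group A' example satisfies: first > second. None of the 'Group B' examples do.
(7, 14) — 7 < 14, hence Group B. (14, 9) — 14 > 9, hence Group A. (3, 4) — 3 < 4, hence Group B. (5, 8) — 5 < 8, hence Group B.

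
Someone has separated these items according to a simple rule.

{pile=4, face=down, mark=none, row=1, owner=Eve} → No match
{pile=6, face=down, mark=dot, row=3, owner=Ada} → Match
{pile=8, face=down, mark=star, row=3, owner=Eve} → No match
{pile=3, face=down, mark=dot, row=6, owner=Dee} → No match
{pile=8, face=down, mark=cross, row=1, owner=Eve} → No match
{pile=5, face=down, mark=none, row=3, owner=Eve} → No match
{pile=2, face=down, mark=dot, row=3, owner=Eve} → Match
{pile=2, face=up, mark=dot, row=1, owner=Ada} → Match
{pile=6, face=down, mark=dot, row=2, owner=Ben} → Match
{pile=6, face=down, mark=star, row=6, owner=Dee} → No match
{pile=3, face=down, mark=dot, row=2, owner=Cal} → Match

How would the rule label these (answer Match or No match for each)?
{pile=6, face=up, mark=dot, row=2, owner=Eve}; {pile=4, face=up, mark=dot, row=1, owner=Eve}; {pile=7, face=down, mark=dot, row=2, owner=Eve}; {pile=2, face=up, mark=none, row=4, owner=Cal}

Match, Match, Match, No match

The simplest hypothesis consistent with all the labels is: mark is dot AND row ≤ 3.
{pile=6, face=up, mark=dot, row=2, owner=Eve}: mark is dot, row = 2, satisfies this → Match.
{pile=4, face=up, mark=dot, row=1, owner=Eve}: mark is dot, row = 1, satisfies this → Match.
{pile=7, face=down, mark=dot, row=2, owner=Eve}: mark is dot, row = 2, satisfies this → Match.
{pile=2, face=up, mark=none, row=4, owner=Cal}: mark is none, row = 4, fails this test → No match.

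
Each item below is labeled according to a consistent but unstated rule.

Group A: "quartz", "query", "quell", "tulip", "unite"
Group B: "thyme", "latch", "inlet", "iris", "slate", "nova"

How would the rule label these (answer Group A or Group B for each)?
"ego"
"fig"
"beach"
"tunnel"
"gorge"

Group B, Group B, Group B, Group A, Group B

Looking at the examples, the only property every 'Group A' case has and every 'Group B' case lacks is: contains 'u'.
Group B: "ego", since no 'u'.
Group B: "fig", since no 'u'.
Group B: "beach", since no 'u'.
Group A: "tunnel", since has 'u'.
Group B: "gorge", since no 'u'.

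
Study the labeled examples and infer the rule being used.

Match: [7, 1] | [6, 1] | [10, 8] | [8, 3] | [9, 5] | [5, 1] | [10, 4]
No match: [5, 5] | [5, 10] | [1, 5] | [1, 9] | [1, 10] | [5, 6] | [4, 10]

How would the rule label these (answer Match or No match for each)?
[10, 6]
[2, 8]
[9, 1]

Checking candidate rules against both groups, what survives is: first > second.
Match: [10, 6], since 10 > 6. No match: [2, 8], since 2 < 8. Match: [9, 1], since 9 > 1.

Match, No match, Match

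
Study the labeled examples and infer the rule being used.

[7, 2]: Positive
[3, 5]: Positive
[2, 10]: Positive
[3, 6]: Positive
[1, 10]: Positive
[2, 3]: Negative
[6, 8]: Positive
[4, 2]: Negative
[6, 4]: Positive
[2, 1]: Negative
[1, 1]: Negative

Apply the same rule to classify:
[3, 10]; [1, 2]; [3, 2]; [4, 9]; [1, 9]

'Positive' ⟺ sum ≥ 8.
[3, 10] — 3+10 = 13, hence Positive.
[1, 2] — 1+2 = 3, hence Negative.
[3, 2] — 3+2 = 5, hence Negative.
[4, 9] — 4+9 = 13, hence Positive.
[1, 9] — 1+9 = 10, hence Positive.

Positive, Negative, Negative, Positive, Positive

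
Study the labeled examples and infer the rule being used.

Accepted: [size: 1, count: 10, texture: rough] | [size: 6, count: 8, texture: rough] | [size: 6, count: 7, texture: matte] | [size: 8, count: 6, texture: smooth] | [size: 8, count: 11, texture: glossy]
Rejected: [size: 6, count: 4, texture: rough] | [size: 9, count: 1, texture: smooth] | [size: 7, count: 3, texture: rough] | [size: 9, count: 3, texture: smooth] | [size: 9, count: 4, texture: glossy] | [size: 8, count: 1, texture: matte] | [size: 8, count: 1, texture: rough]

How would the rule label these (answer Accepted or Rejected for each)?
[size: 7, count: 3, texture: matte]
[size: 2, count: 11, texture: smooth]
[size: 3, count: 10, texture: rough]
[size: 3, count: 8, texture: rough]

The common property of the 'Accepted' items is: count ≥ 6. No 'Rejected' item has it.

Rejected, Accepted, Accepted, Accepted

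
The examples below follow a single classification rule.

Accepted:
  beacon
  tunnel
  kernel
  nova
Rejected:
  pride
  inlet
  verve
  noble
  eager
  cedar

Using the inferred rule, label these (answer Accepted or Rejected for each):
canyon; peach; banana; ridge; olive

Accepted, Rejected, Accepted, Rejected, Rejected

Rule: even length. This holds for each 'Accepted' example and fails for each 'Rejected' one.
canyon: length 6, checks out → Accepted.
peach: length 5, does not pass → Rejected.
banana: length 6, checks out → Accepted.
ridge: length 5, does not pass → Rejected.
olive: length 5, does not pass → Rejected.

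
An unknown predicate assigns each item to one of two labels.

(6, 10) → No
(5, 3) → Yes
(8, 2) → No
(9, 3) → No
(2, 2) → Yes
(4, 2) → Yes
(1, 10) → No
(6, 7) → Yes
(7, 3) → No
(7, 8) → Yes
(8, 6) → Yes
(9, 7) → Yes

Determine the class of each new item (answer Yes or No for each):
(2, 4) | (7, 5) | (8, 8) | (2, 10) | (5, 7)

Yes, Yes, Yes, No, Yes

Rule: |first − second| ≤ 2. This holds for each 'Yes' example and fails for each 'No' one.
(2, 4): Yes (|2−4| = 2). (7, 5): Yes (|7−5| = 2). (8, 8): Yes (|8−8| = 0). (2, 10): No (|2−10| = 8). (5, 7): Yes (|5−7| = 2).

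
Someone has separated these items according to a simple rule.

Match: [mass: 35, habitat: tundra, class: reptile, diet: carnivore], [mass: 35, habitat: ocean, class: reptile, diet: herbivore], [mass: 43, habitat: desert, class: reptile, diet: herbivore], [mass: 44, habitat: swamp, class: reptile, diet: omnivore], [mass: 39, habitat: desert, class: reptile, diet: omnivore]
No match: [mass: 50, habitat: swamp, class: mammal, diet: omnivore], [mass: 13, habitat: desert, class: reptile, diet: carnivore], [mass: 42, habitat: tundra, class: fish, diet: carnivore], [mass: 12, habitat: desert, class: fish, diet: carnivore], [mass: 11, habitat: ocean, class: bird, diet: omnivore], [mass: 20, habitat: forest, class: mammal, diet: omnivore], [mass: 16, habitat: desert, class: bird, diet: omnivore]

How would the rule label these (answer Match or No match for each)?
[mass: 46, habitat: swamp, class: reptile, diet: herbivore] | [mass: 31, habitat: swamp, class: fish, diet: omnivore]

Match, No match

Rule: class is reptile AND mass ≥ 16. This holds for each 'Match' example and fails for each 'No match' one.
[mass: 46, habitat: swamp, class: reptile, diet: herbivore]: Match (class is reptile, mass = 46). [mass: 31, habitat: swamp, class: fish, diet: omnivore]: No match (class is fish, mass = 31).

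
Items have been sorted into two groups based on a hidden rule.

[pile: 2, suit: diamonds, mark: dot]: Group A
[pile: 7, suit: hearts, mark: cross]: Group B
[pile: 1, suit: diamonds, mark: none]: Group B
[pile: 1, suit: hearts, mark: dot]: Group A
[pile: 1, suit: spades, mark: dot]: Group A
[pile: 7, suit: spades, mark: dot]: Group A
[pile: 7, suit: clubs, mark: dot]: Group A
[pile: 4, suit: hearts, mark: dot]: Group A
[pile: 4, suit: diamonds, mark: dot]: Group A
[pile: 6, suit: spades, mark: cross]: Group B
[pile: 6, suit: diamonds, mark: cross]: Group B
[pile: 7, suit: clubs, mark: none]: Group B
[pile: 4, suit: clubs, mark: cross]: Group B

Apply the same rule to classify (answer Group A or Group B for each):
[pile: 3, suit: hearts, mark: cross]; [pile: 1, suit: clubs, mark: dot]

'Group A' ⟺ mark is dot.
[pile: 3, suit: hearts, mark: cross]: mark is cross, fails the rule → Group B. [pile: 1, suit: clubs, mark: dot]: mark is dot, fits → Group A.

Group B, Group A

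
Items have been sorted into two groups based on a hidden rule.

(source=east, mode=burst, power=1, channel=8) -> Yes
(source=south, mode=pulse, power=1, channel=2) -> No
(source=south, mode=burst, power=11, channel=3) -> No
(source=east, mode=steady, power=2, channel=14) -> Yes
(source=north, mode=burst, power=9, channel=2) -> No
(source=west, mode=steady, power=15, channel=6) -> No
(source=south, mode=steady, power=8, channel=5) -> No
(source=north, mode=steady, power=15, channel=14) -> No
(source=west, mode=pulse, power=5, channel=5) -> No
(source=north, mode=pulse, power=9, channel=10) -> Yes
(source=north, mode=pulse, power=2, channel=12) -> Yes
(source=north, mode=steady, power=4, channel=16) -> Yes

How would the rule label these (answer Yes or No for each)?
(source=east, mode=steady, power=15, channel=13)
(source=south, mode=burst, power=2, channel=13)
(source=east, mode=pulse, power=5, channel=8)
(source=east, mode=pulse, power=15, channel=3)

Rule: channel ≥ 6 AND power ≤ 9. This holds for each 'Yes' example and fails for each 'No' one.

No, Yes, Yes, No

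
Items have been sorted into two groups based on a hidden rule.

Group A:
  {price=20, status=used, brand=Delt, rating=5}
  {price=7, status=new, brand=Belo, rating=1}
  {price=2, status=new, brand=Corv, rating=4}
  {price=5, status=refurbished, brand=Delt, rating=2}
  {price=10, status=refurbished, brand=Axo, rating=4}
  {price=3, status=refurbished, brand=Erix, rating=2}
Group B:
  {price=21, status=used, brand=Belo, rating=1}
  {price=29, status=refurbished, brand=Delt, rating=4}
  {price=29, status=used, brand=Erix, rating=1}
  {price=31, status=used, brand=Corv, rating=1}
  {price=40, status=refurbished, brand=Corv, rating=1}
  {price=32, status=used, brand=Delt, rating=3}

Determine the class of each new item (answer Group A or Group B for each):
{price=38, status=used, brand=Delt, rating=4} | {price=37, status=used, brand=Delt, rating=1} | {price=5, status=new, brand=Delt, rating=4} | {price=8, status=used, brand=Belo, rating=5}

Group B, Group B, Group A, Group A

A rule that fits every label: price ≤ 20 — true of each 'Group A' example, false of each 'Group B' one.
{price=38, status=used, brand=Delt, rating=4}: Group B (price = 38).
{price=37, status=used, brand=Delt, rating=1}: Group B (price = 37).
{price=5, status=new, brand=Delt, rating=4}: Group A (price = 5).
{price=8, status=used, brand=Belo, rating=5}: Group A (price = 8).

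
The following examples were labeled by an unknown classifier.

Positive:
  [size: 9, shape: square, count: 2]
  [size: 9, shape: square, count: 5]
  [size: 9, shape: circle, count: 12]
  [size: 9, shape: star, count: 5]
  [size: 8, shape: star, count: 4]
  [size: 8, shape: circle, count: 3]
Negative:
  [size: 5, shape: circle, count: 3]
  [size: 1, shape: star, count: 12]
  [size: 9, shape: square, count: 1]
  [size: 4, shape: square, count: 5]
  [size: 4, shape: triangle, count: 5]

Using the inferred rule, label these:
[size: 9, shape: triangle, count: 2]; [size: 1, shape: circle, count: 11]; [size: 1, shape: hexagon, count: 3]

Positive, Negative, Negative

The common property of the 'Positive' items is: size ≥ 8 AND count ≥ 2. No 'Negative' item has it.
Positive: [size: 9, shape: triangle, count: 2], since size = 9, count = 2.
Negative: [size: 1, shape: circle, count: 11], since size = 1, count = 11.
Negative: [size: 1, shape: hexagon, count: 3], since size = 1, count = 3.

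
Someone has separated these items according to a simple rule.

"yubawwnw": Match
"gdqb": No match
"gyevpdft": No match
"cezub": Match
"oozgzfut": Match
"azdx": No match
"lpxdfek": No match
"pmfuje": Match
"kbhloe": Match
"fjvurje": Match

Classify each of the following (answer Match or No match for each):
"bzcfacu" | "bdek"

The simplest hypothesis consistent with all the labels is: has ≥ 2 vowels.
"bzcfacu": 2 vowels, passes → Match. "bdek": 1 vowel, doesn't match → No match.

Match, No match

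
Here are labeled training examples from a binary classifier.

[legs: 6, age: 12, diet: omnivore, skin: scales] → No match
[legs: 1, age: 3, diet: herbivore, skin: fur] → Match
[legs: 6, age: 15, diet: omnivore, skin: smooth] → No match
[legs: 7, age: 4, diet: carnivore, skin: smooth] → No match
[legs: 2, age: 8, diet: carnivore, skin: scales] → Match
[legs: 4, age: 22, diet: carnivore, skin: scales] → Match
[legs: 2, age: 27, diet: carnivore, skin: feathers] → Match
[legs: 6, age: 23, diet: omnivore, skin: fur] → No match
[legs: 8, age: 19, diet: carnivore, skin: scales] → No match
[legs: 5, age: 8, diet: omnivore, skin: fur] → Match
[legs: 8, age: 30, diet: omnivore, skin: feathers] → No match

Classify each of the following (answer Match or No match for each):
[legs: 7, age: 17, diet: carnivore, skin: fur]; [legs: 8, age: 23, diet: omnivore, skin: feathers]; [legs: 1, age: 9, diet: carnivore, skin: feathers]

No match, No match, Match

The rule appears to be: legs ≤ 5.
[legs: 7, age: 17, diet: carnivore, skin: fur] → legs = 7 → No match. [legs: 8, age: 23, diet: omnivore, skin: feathers] → legs = 8 → No match. [legs: 1, age: 9, diet: carnivore, skin: feathers] → legs = 1 → Match.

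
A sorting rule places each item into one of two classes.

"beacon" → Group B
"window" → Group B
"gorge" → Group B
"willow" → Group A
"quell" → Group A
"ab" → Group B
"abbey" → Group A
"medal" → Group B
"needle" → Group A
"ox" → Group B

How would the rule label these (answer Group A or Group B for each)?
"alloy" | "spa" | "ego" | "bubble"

A rule that fits every label: has a double letter — true of each 'Group A' example, false of each 'Group B' one.
"alloy": 'll' doubled — passes, so Group A. "spa": no doubled letter — fails the rule, so Group B. "ego": no doubled letter — fails the rule, so Group B. "bubble": 'bb' doubled — passes, so Group A.

Group A, Group B, Group B, Group A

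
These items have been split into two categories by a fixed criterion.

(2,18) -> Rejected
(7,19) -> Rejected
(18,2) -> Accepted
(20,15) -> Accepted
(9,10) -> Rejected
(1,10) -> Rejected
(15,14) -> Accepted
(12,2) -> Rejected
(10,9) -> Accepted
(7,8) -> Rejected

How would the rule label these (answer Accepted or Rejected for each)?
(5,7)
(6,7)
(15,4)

The classifier is using: first > second AND sum ≥ 15.
(5,7): Rejected (5 < 7, 5+7 = 12). (6,7): Rejected (6 < 7, 6+7 = 13). (15,4): Accepted (15 > 4, 15+4 = 19).

Rejected, Rejected, Accepted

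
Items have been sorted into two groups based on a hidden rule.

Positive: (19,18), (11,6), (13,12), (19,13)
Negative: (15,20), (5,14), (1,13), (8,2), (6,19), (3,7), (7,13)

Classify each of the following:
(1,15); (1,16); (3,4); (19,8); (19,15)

Negative, Negative, Negative, Positive, Positive

The classifier is using: first > second AND first is odd.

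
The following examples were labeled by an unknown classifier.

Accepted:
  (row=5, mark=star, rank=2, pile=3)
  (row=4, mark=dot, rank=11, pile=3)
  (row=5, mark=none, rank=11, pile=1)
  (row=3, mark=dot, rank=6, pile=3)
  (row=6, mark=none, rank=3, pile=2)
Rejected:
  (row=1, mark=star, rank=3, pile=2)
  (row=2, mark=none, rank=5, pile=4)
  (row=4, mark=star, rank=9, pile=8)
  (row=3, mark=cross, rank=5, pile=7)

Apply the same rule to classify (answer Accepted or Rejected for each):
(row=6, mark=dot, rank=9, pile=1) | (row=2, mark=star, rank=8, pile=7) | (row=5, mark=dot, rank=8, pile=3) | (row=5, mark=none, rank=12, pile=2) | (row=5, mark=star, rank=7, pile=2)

Accepted, Rejected, Accepted, Accepted, Accepted

Rule: pile ≤ 3 AND row ≥ 2. This holds for each 'Accepted' example and fails for each 'Rejected' one.
Accepted: (row=6, mark=dot, rank=9, pile=1), since pile = 1, row = 6. Rejected: (row=2, mark=star, rank=8, pile=7), since pile = 7, row = 2. Accepted: (row=5, mark=dot, rank=8, pile=3), since pile = 3, row = 5. Accepted: (row=5, mark=none, rank=12, pile=2), since pile = 2, row = 5. Accepted: (row=5, mark=star, rank=7, pile=2), since pile = 2, row = 5.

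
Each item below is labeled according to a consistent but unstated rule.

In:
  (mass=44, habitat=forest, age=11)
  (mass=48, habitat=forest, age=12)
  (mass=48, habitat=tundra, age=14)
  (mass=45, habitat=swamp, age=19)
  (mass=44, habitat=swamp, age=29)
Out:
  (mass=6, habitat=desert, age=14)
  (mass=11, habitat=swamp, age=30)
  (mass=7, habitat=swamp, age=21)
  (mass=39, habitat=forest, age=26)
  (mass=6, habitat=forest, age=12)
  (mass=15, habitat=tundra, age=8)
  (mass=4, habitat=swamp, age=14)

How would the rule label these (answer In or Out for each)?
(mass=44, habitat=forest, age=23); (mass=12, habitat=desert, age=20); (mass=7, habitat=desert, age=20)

Every 'In' example satisfies: mass ≥ 44. None of the 'Out' examples do.

In, Out, Out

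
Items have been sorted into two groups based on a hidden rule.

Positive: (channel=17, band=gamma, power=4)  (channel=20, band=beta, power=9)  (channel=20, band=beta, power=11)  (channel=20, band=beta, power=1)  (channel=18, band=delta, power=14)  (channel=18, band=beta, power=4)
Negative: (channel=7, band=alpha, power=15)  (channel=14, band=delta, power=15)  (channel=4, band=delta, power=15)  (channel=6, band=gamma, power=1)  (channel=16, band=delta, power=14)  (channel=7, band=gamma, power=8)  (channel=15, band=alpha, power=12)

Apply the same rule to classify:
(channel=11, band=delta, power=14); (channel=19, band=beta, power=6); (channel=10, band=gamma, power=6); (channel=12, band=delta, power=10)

Rule: channel ≥ 17. This holds for each 'Positive' example and fails for each 'Negative' one.
(channel=11, band=delta, power=14): channel = 11, fails this test → Negative.
(channel=19, band=beta, power=6): channel = 19, fits → Positive.
(channel=10, band=gamma, power=6): channel = 10, fails this test → Negative.
(channel=12, band=delta, power=10): channel = 12, fails this test → Negative.

Negative, Positive, Negative, Negative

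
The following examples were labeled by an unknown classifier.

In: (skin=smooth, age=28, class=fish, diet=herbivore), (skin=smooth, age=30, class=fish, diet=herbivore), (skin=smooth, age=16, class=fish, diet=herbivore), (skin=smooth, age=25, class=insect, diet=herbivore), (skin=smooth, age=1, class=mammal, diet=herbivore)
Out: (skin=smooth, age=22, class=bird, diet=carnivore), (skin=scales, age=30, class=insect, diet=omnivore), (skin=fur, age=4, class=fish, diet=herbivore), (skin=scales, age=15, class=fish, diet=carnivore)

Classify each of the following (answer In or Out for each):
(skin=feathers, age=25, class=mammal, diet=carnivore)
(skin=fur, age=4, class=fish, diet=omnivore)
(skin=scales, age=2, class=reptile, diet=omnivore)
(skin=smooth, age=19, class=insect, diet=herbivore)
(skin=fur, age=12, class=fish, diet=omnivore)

Out, Out, Out, In, Out

The simplest hypothesis consistent with all the labels is: diet is herbivore AND skin is smooth.
(skin=feathers, age=25, class=mammal, diet=carnivore) → diet is carnivore, skin is feathers → Out. (skin=fur, age=4, class=fish, diet=omnivore) → diet is omnivore, skin is fur → Out. (skin=scales, age=2, class=reptile, diet=omnivore) → diet is omnivore, skin is scales → Out. (skin=smooth, age=19, class=insect, diet=herbivore) → diet is herbivore, skin is smooth → In. (skin=fur, age=12, class=fish, diet=omnivore) → diet is omnivore, skin is fur → Out.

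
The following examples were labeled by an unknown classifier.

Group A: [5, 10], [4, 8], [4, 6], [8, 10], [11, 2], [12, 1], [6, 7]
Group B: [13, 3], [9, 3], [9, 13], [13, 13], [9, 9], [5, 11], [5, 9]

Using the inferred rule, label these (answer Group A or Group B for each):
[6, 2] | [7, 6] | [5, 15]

The rule appears to be: product is even.
[6, 2]: Group A (6·2 = 12).
[7, 6]: Group A (7·6 = 42).
[5, 15]: Group B (5·15 = 75).

Group A, Group A, Group B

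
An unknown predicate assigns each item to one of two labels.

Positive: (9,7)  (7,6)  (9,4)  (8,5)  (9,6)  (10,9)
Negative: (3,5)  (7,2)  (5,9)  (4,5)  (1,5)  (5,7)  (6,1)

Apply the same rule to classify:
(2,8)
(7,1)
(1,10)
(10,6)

Negative, Negative, Negative, Positive

The common property of the 'Positive' items is: first > second AND sum ≥ 12. No 'Negative' item has it.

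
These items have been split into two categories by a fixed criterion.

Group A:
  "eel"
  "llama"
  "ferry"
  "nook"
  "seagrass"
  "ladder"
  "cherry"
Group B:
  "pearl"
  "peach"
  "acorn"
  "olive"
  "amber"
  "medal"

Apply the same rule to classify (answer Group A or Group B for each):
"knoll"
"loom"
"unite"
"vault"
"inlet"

Group A, Group A, Group B, Group B, Group B

The rule appears to be: has a double letter.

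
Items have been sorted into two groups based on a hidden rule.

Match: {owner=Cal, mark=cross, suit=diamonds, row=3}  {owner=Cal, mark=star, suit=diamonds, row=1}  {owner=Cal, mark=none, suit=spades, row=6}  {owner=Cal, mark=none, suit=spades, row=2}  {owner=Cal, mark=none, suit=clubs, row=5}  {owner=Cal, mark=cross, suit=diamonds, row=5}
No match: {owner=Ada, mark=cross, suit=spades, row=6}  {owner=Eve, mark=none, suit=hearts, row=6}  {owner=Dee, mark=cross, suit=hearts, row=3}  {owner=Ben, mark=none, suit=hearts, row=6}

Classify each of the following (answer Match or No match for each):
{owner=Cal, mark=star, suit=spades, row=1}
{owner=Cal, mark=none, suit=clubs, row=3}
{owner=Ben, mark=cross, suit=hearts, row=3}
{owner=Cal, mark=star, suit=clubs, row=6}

Match, Match, No match, Match

The pattern is that an item is 'Match' exactly when: owner is Cal.
Match: {owner=Cal, mark=star, suit=spades, row=1}, since owner is Cal.
Match: {owner=Cal, mark=none, suit=clubs, row=3}, since owner is Cal.
No match: {owner=Ben, mark=cross, suit=hearts, row=3}, since owner is Ben.
Match: {owner=Cal, mark=star, suit=clubs, row=6}, since owner is Cal.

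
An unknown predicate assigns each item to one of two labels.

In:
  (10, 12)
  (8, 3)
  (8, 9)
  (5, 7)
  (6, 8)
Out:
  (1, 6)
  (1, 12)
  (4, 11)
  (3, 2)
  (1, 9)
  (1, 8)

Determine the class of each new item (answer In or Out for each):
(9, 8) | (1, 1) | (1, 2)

In, Out, Out

Every 'In' example satisfies: first ≥ 5. None of the 'Out' examples do.
(9, 8) — first 9, hence In. (1, 1) — first 1, hence Out. (1, 2) — first 1, hence Out.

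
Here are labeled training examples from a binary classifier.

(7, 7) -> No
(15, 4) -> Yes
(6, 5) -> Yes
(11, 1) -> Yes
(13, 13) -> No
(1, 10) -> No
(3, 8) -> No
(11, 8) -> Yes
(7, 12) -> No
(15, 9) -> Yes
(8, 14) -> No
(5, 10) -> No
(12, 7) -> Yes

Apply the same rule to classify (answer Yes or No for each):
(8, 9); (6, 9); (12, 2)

No, No, Yes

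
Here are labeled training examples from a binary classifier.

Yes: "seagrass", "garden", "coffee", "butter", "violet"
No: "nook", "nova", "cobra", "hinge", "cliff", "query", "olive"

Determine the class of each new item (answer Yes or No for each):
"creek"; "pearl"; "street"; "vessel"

Every 'Yes' example satisfies: length ≥ 6. None of the 'No' examples do.
"creek" — length 5, hence No. "pearl" — length 5, hence No. "street" — length 6, hence Yes. "vessel" — length 6, hence Yes.

No, No, Yes, Yes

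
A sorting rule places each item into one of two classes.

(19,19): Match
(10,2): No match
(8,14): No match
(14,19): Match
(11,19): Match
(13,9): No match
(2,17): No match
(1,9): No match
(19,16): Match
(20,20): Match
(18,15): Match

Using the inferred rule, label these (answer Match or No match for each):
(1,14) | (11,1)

No match, No match

Every 'Match' example satisfies: sum ≥ 30. None of the 'No match' examples do.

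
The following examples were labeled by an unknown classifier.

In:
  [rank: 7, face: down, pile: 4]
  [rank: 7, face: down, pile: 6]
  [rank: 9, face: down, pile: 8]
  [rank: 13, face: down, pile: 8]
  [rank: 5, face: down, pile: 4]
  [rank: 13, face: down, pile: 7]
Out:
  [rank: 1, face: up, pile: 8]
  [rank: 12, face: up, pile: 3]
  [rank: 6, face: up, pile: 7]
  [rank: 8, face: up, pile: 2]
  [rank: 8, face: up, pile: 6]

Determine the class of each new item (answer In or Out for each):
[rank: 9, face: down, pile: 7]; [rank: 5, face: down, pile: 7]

In, In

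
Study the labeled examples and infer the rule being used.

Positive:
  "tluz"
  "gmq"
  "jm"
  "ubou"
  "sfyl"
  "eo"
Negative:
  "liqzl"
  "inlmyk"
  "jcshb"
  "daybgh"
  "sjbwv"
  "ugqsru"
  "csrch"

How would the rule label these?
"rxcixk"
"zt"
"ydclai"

Rule: length ≤ 4. This holds for each 'Positive' example and fails for each 'Negative' one.
"rxcixk": Negative (length 6).
"zt": Positive (length 2).
"ydclai": Negative (length 6).

Negative, Positive, Negative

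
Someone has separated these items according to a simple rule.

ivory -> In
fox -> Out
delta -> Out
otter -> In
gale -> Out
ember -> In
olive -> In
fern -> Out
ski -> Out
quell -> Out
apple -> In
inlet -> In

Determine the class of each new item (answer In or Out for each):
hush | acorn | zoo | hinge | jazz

Out, In, Out, Out, Out

Comparing the two groups points to one rule — starts with a vowel.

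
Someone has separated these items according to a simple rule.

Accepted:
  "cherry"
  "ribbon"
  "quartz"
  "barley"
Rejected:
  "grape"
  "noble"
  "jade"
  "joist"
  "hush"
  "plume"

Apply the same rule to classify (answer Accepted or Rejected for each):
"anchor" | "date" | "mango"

Accepted, Rejected, Rejected

Rule: length 6. This holds for each 'Accepted' example and fails for each 'Rejected' one.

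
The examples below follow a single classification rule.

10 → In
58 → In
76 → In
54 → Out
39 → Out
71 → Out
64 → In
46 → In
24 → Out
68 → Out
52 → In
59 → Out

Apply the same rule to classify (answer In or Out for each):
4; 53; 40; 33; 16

In, Out, In, Out, In

The classifier is using: ≡ 1 (mod 3).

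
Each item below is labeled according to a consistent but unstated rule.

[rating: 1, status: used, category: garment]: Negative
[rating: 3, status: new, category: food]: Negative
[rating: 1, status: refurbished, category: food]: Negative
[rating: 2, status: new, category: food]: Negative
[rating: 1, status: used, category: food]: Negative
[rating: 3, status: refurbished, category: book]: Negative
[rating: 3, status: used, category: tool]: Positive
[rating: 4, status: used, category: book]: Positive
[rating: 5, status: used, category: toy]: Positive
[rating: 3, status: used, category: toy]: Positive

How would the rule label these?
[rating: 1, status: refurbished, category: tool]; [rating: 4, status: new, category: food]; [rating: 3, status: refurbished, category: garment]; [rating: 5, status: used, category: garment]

Negative, Negative, Negative, Positive

The common property of the 'Positive' items is: status is used AND rating ≥ 2. No 'Negative' item has it.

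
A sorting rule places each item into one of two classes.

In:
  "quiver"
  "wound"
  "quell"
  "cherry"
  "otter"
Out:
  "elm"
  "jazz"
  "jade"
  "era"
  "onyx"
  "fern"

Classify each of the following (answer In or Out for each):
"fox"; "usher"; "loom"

Out, In, Out

The simplest hypothesis consistent with all the labels is: length ≥ 5.
"fox": Out (length 3). "usher": In (length 5). "loom": Out (length 4).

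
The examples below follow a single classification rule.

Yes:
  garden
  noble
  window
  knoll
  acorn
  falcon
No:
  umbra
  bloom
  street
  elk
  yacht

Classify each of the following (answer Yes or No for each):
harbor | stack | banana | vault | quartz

No, No, Yes, No, No

The pattern is that an item is 'Yes' exactly when: contains 'n'.
No: harbor, since no 'n'.
No: stack, since no 'n'.
Yes: banana, since has 'n'.
No: vault, since no 'n'.
No: quartz, since no 'n'.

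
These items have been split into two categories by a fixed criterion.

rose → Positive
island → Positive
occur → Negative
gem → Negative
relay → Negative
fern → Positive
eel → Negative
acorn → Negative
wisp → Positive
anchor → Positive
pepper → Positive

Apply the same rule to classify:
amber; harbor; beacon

Negative, Positive, Positive

The distinguishing property — even length — holds for all the 'Positive' cases and none of the 'Negative' cases.
amber: length 5, fails this test → Negative. harbor: length 6, has this property → Positive. beacon: length 6, has this property → Positive.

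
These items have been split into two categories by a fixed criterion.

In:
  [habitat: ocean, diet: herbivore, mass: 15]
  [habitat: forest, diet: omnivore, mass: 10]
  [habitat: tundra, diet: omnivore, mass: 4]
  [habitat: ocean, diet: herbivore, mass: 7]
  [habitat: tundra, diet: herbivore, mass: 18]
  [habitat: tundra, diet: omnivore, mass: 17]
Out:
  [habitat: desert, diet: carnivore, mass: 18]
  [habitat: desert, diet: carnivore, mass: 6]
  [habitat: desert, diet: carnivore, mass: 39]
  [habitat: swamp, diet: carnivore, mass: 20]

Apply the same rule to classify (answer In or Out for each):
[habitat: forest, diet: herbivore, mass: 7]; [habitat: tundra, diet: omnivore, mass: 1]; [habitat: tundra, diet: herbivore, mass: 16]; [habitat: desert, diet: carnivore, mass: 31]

The rule appears to be: diet is not carnivore.
In: [habitat: forest, diet: herbivore, mass: 7], since diet is herbivore. In: [habitat: tundra, diet: omnivore, mass: 1], since diet is omnivore. In: [habitat: tundra, diet: herbivore, mass: 16], since diet is herbivore. Out: [habitat: desert, diet: carnivore, mass: 31], since diet is carnivore.

In, In, In, Out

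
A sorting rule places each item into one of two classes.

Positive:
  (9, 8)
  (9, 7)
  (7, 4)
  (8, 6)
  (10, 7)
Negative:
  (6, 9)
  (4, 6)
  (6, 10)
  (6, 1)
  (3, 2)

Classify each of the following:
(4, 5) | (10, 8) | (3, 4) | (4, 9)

Negative, Positive, Negative, Negative

The pattern is that an item is 'Positive' exactly when: first ≥ 7.
(4, 5) → first 4 → Negative. (10, 8) → first 10 → Positive. (3, 4) → first 3 → Negative. (4, 9) → first 4 → Negative.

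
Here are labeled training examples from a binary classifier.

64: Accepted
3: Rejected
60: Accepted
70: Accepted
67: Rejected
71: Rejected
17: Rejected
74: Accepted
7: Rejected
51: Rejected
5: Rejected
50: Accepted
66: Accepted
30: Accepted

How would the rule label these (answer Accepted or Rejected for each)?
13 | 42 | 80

The common property of the 'Accepted' items is: even. No 'Rejected' item has it.
Rejected: 13, since 13 is odd.
Accepted: 42, since 42 is even.
Accepted: 80, since 80 is even.

Rejected, Accepted, Accepted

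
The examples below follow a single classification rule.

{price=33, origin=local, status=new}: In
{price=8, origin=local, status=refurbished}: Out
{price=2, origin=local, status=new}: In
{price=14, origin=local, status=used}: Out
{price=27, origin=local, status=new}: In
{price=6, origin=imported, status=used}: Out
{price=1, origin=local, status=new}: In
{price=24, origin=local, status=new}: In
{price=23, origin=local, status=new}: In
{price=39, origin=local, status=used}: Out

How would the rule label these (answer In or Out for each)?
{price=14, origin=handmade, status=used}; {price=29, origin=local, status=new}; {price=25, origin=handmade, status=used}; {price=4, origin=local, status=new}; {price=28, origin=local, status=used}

Out, In, Out, In, Out

Comparing the two groups points to one rule — status is new.
Out: {price=14, origin=handmade, status=used}, since status is used.
In: {price=29, origin=local, status=new}, since status is new.
Out: {price=25, origin=handmade, status=used}, since status is used.
In: {price=4, origin=local, status=new}, since status is new.
Out: {price=28, origin=local, status=used}, since status is used.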